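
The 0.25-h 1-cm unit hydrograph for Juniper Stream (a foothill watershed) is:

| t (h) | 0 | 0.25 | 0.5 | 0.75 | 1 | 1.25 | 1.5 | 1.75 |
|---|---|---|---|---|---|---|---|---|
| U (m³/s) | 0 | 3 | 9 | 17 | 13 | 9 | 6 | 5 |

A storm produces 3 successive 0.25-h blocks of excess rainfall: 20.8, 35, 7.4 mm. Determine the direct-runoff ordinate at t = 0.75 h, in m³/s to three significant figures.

By discrete convolution, Q_j = Σ (P_i / 10 mm) · U_{j−i}.
At t = 0.75 h (j=3): Q = (20.8/10)·17 + (35/10)·9 + (7.4/10)·3 = 69.1 m³/s.

Q ≈ 69.1 m³/s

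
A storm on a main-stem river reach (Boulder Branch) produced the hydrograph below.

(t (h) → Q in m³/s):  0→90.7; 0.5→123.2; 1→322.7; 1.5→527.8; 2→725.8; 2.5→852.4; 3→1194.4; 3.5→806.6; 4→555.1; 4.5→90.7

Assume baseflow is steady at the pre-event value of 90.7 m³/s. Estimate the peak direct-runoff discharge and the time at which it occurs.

Q_p = 1103.7 m³/s at t = 3 h

Subtracting baseflow gives direct-runoff ordinates: 0.0, 32.5, 232.0, 437.1, 635.1, 761.7, 1103.7, 715.9, 464.4, 0.0 m³/s.
The maximum is 1103.7 m³/s, occurring at the reading for t = 3 h.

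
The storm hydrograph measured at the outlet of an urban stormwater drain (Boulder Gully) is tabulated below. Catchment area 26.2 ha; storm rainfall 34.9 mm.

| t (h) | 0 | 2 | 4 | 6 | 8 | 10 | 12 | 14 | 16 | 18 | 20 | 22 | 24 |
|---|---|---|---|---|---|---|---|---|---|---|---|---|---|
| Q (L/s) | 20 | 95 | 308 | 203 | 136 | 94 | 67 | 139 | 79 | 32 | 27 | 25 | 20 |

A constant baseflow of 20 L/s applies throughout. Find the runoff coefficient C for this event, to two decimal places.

C ≈ 0.78

ΣQ_DR = 985.0 L/s; V = ΣQ_DR·Δt = 7.092 × 10^6 L.
Runoff depth d = V / A = 27.07 mm.
C = d / P = 27.07 / 34.9 = 0.78.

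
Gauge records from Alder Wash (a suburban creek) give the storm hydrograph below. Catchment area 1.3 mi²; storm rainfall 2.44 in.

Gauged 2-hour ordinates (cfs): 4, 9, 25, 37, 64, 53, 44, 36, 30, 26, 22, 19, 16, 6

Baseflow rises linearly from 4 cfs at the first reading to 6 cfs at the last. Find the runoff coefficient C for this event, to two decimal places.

C ≈ 0.31

ΣQ_DR = 321.0 cfs; V = ΣQ_DR·Δt = 2.311 × 10^6 ft³.
Runoff depth d = V / A = 0.7653 in.
C = d / P = 0.7653 / 2.44 = 0.31.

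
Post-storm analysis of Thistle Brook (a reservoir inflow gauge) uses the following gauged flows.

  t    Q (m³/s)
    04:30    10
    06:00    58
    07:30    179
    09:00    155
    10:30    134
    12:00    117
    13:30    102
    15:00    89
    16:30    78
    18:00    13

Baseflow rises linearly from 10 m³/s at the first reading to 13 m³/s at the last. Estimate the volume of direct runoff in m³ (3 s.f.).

V ≈ 4.43 × 10^6 m³

Direct-runoff ordinates (Q − Q_b): 0.00, 47.67, 168.33, 144.00, 122.67, 105.33, 90.00, 76.67, 65.33, 0.00 m³/s.
ΣQ_DR = 820.0 m³/s.
With Δt = 1.5 h = 5400 s, V = ΣQ_DR · Δt = 820.0 × 5400 = 4.43 × 10^6 m³.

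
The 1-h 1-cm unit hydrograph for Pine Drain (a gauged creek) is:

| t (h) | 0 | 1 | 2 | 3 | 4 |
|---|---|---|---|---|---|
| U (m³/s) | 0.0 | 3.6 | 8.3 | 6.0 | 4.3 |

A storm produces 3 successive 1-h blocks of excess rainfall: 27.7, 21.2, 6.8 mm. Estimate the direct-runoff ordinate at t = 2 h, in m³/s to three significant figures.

By discrete convolution, Q_j = Σ (P_i / 10 mm) · U_{j−i}.
At t = 2 h (j=2): Q = (27.7/10)·8.3 + (21.2/10)·3.6 + (6.8/10)·0.0 = 30.6 m³/s.

Q ≈ 30.6 m³/s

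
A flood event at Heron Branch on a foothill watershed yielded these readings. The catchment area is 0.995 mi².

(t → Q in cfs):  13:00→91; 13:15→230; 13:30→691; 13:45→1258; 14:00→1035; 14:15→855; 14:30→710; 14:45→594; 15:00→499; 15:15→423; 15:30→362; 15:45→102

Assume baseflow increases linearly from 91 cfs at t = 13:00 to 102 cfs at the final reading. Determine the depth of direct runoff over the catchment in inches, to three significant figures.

Direct runoff: 0.00, 138.00, 598.00, 1164.00, 940.00, 759.00, 613.00, 496.00, 400.00, 323.00, 261.00, 0.00 cfs; ΣQ_DR = 5692 cfs.
V = ΣQ_DR · Δt = 5692 × 900 s = 5.123 × 10^6 ft³.
Over A = 0.995 mi², depth = V / A = 2.22 in.

d ≈ 2.22 in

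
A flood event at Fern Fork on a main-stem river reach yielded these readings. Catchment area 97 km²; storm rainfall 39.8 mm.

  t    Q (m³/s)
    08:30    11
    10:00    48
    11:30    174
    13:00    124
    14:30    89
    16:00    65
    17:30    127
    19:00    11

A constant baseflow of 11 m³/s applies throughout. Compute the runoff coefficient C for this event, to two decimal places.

ΣQ_DR = 561.0 m³/s; V = ΣQ_DR·Δt = 3.029 × 10^6 m³.
Runoff depth d = V / A = 31.23 mm.
C = d / P = 31.23 / 39.8 = 0.78.

C ≈ 0.78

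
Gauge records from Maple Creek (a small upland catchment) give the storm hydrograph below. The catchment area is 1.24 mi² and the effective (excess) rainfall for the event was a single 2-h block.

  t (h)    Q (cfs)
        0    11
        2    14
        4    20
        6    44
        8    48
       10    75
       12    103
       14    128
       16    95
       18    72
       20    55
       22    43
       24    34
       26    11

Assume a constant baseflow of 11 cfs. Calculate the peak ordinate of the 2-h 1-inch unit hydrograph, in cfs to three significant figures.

U_p ≈ 78.2 cfs

Direct runoff: 0.0, 3.0, 9.0, 33.0, 37.0, 64.0, 92.0, 117.0, 84.0, 61.0, 44.0, 32.0, 23.0, 0.0 cfs; ΣQ_DR = 599.0 cfs, peak = 117.0 cfs.
Runoff depth d = ΣQ_DR·Δt / A = 599.0 × 7200 / (1.24 mi²) = 1.497 in.
The 1-inch UH is the DRH scaled by (1 in)/d, so U_p = 117.0 × 1/1.497 = 78.2 cfs.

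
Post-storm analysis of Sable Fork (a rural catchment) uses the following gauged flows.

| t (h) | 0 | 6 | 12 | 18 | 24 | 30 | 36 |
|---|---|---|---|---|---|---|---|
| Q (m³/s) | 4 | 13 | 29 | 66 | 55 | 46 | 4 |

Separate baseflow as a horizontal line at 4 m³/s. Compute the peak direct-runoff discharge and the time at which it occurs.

Subtracting baseflow gives direct-runoff ordinates: 0.0, 9.0, 25.0, 62.0, 51.0, 42.0, 0.0 m³/s.
The maximum is 62.0 m³/s, occurring at the reading for t = 18 h.

Q_p = 62.0 m³/s at t = 18 h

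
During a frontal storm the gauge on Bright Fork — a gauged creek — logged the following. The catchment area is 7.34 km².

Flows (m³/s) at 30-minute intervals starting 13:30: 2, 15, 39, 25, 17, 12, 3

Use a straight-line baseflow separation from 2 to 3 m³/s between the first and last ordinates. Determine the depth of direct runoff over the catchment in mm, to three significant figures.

d ≈ 23.4 mm

Direct runoff: 0.00, 12.83, 36.67, 22.50, 14.33, 9.17, 0.00 m³/s; ΣQ_DR = 95.50 m³/s.
V = ΣQ_DR · Δt = 95.50 × 1800 s = 1.719 × 10^5 m³.
Over A = 7.34 km², depth = V / A = 23.4 mm.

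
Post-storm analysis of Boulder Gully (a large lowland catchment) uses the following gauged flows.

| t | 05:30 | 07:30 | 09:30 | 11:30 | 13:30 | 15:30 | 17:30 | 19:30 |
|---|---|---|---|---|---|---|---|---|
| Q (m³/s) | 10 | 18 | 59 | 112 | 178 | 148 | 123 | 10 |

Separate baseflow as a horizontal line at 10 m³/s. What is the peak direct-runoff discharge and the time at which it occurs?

Subtracting baseflow gives direct-runoff ordinates: 0.0, 8.0, 49.0, 102.0, 168.0, 138.0, 113.0, 0.0 m³/s.
The maximum is 168.0 m³/s, occurring at the reading for t = 13:30.

Q_p = 168.0 m³/s at t = 13:30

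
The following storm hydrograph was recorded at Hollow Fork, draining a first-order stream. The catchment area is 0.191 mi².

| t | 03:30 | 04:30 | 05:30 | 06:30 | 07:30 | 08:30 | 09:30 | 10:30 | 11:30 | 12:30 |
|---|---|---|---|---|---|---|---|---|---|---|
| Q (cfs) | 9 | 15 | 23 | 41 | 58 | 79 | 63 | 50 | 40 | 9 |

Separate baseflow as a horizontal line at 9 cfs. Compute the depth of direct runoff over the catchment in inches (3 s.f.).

d ≈ 2.41 in

Direct runoff: 0.0, 6.0, 14.0, 32.0, 49.0, 70.0, 54.0, 41.0, 31.0, 0.0 cfs; ΣQ_DR = 297.0 cfs.
V = ΣQ_DR · Δt = 297.0 × 3600 s = 1.069 × 10^6 ft³.
Over A = 0.191 mi², depth = V / A = 2.41 in.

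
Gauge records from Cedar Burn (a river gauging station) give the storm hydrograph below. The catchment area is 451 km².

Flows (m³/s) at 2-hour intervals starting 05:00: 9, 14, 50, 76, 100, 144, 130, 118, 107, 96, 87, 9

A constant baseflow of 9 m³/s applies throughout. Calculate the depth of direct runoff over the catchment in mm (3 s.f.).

d ≈ 13.3 mm

Direct runoff: 0.0, 5.0, 41.0, 67.0, 91.0, 135.0, 121.0, 109.0, 98.0, 87.0, 78.0, 0.0 m³/s; ΣQ_DR = 832.0 m³/s.
V = ΣQ_DR · Δt = 832.0 × 7200 s = 5.990 × 10^6 m³.
Over A = 451 km², depth = V / A = 13.3 mm.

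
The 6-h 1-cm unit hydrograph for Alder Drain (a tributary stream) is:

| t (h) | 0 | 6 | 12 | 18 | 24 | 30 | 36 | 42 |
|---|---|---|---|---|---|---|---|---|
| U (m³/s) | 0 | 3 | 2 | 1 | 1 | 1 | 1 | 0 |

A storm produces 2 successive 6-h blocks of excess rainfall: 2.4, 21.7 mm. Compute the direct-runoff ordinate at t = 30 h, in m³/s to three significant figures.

Q ≈ 2.41 m³/s

By discrete convolution, Q_j = Σ (P_i / 10 mm) · U_{j−i}.
At t = 30 h (j=5): Q = (2.4/10)·1 + (21.7/10)·1 = 2.41 m³/s.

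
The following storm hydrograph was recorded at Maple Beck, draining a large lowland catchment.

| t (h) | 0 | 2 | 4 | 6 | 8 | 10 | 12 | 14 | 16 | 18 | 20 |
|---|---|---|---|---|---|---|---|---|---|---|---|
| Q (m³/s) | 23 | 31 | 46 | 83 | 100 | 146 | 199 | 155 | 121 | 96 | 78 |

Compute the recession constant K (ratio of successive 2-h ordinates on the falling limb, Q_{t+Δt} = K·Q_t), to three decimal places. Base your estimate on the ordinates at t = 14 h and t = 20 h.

Using the recession-limb readings at t = 14 h and t = 20 h: Q falls from 155 to 78 m³/s over 3 intervals.
K = (Q₂/Q₁)^(1/3) = (78/155)^(1/3) = 0.795.

K ≈ 0.795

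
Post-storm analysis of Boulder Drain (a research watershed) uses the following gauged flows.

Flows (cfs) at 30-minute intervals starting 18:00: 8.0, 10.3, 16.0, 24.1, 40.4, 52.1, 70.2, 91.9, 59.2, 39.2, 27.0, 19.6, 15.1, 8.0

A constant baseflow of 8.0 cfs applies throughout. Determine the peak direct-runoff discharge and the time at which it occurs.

Subtracting baseflow gives direct-runoff ordinates: 0.0, 2.3, 8.0, 16.1, 32.4, 44.1, 62.2, 83.9, 51.2, 31.2, 19.0, 11.6, 7.1, 0.0 cfs.
The maximum is 83.9 cfs, occurring at the reading for t = 21:30.

Q_p = 83.9 cfs at t = 21:30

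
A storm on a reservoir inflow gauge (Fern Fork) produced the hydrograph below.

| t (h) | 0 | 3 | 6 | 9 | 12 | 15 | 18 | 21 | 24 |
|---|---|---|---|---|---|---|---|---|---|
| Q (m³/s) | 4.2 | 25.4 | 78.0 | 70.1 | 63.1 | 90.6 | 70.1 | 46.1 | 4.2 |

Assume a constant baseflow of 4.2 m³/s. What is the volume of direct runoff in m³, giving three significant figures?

V ≈ 4.47 × 10^6 m³

Direct-runoff ordinates (Q − Q_b): 0.0, 21.2, 73.8, 65.9, 58.9, 86.4, 65.9, 41.9, 0.0 m³/s.
ΣQ_DR = 414.0 m³/s.
With Δt = 3 h = 10800 s, V = ΣQ_DR · Δt = 414.0 × 10800 = 4.47 × 10^6 m³.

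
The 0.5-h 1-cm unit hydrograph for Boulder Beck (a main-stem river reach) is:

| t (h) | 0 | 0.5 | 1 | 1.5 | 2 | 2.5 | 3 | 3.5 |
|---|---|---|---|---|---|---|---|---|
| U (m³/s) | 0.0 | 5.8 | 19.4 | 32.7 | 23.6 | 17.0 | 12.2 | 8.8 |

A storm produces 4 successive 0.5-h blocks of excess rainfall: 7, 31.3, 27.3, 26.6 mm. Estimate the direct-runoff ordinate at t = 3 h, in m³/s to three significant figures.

By discrete convolution, Q_j = Σ (P_i / 10 mm) · U_{j−i}.
At t = 3 h (j=6): Q = (7/10)·12.2 + (31.3/10)·17.0 + (27.3/10)·23.6 + (26.6/10)·32.7 = 213 m³/s.

Q ≈ 213 m³/s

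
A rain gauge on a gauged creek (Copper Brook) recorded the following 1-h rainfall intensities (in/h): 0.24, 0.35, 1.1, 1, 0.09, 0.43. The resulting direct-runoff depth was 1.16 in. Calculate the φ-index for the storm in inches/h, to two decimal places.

φ ≈ 0.47 in/h

Only the 2 blocks with intensity above φ contribute runoff: 1.1, 1 in/h.
Σ(I−φ)·Δt = d  ⇒  (1.1+1 − 2φ)·1 = 1.16
φ = (2.100 − 1.16/1) / 2 = 0.47 in/h.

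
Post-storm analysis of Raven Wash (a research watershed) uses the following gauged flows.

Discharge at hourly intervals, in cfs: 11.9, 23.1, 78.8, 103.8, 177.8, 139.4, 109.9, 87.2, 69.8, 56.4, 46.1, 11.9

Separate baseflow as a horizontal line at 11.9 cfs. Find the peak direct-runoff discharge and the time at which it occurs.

Subtracting baseflow gives direct-runoff ordinates: 0.0, 11.2, 66.9, 91.9, 165.9, 127.5, 98.0, 75.3, 57.9, 44.5, 34.2, 0.0 cfs.
The maximum is 165.9 cfs, occurring at the reading for t = 4 h.

Q_p = 165.9 cfs at t = 4 h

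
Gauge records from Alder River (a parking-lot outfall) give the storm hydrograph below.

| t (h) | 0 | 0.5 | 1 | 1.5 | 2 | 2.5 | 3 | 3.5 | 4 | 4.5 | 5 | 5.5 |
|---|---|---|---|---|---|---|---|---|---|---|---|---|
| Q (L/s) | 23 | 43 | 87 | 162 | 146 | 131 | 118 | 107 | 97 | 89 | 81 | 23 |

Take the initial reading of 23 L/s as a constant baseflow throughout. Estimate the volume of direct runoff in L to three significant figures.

Direct-runoff ordinates (Q − Q_b): 0.0, 20.0, 64.0, 139.0, 123.0, 108.0, 95.0, 84.0, 74.0, 66.0, 58.0, 0.0 L/s.
ΣQ_DR = 831.0 L/s.
With Δt = 0.5 h = 1800 s, V = ΣQ_DR · Δt = 831.0 × 1800 = 1.50 × 10^6 L.

V ≈ 1.50 × 10^6 L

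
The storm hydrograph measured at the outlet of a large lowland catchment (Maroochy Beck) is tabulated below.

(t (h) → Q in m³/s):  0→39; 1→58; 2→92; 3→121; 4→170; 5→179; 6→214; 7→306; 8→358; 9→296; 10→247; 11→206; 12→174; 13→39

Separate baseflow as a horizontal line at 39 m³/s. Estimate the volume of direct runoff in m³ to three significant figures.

V ≈ 7.03 × 10^6 m³

Direct-runoff ordinates (Q − Q_b): 0.0, 19.0, 53.0, 82.0, 131.0, 140.0, 175.0, 267.0, 319.0, 257.0, 208.0, 167.0, 135.0, 0.0 m³/s.
ΣQ_DR = 1953 m³/s.
With Δt = 1 h = 3600 s, V = ΣQ_DR · Δt = 1953 × 3600 = 7.03 × 10^6 m³.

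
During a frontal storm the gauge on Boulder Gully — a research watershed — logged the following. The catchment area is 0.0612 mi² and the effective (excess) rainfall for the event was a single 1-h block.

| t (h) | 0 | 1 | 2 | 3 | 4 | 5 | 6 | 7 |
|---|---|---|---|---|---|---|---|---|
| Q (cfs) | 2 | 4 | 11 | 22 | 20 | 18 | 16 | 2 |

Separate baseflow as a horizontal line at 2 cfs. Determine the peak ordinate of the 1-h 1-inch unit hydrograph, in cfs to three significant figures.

U_p ≈ 10.0 cfs

Direct runoff: 0.0, 2.0, 9.0, 20.0, 18.0, 16.0, 14.0, 0.0 cfs; ΣQ_DR = 79.00 cfs, peak = 20.0 cfs.
Runoff depth d = ΣQ_DR·Δt / A = 79.00 × 3600 / (0.0612 mi²) = 2.000 in.
The 1-inch UH is the DRH scaled by (1 in)/d, so U_p = 20.0 × 1/2.000 = 10.0 cfs.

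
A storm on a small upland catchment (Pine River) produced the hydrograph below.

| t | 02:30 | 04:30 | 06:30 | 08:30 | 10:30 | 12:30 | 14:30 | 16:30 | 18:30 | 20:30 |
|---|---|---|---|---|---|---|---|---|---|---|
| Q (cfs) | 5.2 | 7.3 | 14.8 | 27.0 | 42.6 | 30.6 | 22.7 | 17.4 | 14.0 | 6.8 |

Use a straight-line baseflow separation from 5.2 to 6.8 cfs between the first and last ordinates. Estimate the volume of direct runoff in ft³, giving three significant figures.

V ≈ 9.24 × 10^5 ft³

Direct-runoff ordinates (Q − Q_b): 0.00, 1.92, 9.24, 21.27, 36.69, 24.51, 16.43, 10.96, 7.38, 0.00 cfs.
ΣQ_DR = 128.4 cfs.
With Δt = 2 h = 7200 s, V = ΣQ_DR · Δt = 128.4 × 7200 = 9.24 × 10^5 ft³.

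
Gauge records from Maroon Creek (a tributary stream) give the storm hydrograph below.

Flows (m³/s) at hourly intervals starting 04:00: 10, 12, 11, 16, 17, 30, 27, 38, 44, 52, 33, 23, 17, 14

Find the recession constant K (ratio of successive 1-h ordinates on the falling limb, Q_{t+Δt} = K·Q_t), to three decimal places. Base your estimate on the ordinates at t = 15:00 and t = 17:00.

Using the recession-limb readings at t = 15:00 and t = 17:00: Q falls from 23 to 14 m³/s over 2 intervals.
K = (Q₂/Q₁)^(1/2) = (14/23)^(1/2) = 0.780.

K ≈ 0.780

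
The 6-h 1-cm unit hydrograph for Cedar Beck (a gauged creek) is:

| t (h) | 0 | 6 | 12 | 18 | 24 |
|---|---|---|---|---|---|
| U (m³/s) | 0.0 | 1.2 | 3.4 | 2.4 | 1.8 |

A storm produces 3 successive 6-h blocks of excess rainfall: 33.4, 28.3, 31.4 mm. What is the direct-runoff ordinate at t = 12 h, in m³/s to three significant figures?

By discrete convolution, Q_j = Σ (P_i / 10 mm) · U_{j−i}.
At t = 12 h (j=2): Q = (33.4/10)·3.4 + (28.3/10)·1.2 + (31.4/10)·0.0 = 14.8 m³/s.

Q ≈ 14.8 m³/s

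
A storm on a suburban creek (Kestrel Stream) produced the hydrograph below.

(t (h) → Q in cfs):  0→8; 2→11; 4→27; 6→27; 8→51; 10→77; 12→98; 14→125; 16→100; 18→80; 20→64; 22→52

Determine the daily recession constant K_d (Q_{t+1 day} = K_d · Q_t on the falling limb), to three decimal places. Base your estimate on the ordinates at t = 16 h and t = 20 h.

K_d ≈ 0.069

Between t = 16 h and t = 20 h the flow falls from 100 to 64 cfs over 2×2 h = 4 h.
Per-interval ratio K = (64/100)^(1/2) = 0.8000; K_d = K^(24/2) = 0.069.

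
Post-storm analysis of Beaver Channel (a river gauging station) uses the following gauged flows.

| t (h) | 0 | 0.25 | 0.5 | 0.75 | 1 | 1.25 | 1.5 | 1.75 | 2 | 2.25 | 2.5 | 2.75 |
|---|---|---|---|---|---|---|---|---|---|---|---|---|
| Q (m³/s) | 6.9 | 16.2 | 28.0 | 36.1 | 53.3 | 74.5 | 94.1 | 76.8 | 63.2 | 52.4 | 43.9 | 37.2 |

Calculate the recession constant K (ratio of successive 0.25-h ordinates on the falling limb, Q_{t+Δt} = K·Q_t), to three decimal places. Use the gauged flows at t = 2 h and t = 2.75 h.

K ≈ 0.838

Using the recession-limb readings at t = 2 h and t = 2.75 h: Q falls from 63.2 to 37.2 m³/s over 3 intervals.
K = (Q₂/Q₁)^(1/3) = (37.2/63.2)^(1/3) = 0.838.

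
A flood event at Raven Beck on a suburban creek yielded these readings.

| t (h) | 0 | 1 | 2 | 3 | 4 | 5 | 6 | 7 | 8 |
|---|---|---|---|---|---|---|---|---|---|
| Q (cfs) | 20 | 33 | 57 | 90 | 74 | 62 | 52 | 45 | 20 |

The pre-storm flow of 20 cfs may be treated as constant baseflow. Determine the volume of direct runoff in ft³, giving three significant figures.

V ≈ 9.83 × 10^5 ft³

Direct-runoff ordinates (Q − Q_b): 0.0, 13.0, 37.0, 70.0, 54.0, 42.0, 32.0, 25.0, 0.0 cfs.
ΣQ_DR = 273.0 cfs.
With Δt = 1 h = 3600 s, V = ΣQ_DR · Δt = 273.0 × 3600 = 9.83 × 10^5 ft³.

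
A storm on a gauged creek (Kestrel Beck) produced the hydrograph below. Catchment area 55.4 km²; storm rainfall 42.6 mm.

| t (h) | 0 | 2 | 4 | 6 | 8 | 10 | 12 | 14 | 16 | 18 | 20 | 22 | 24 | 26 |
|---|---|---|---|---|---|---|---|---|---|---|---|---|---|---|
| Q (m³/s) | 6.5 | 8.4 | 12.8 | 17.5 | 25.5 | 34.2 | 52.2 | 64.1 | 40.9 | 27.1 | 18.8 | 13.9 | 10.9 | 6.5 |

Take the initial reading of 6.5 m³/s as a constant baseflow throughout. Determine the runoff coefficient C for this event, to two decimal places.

ΣQ_DR = 248.3 m³/s; V = ΣQ_DR·Δt = 1.788 × 10^6 m³.
Runoff depth d = V / A = 32.27 mm.
C = d / P = 32.27 / 42.6 = 0.76.

C ≈ 0.76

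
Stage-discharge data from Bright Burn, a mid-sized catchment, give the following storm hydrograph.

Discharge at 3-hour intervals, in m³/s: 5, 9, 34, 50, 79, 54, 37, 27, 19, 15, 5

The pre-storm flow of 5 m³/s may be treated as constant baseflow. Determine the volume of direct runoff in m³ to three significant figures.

Direct-runoff ordinates (Q − Q_b): 0.0, 4.0, 29.0, 45.0, 74.0, 49.0, 32.0, 22.0, 14.0, 10.0, 0.0 m³/s.
ΣQ_DR = 279.0 m³/s.
With Δt = 3 h = 10800 s, V = ΣQ_DR · Δt = 279.0 × 10800 = 3.01 × 10^6 m³.

V ≈ 3.01 × 10^6 m³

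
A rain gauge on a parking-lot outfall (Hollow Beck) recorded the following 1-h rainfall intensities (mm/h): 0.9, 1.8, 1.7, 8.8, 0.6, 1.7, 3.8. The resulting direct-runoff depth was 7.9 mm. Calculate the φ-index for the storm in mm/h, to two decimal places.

φ ≈ 2.35 mm/h

Only the 2 blocks with intensity above φ contribute runoff: 8.8, 3.8 mm/h.
Σ(I−φ)·Δt = d  ⇒  (8.8+3.8 − 2φ)·1 = 7.9
φ = (12.60 − 7.9/1) / 2 = 2.35 mm/h.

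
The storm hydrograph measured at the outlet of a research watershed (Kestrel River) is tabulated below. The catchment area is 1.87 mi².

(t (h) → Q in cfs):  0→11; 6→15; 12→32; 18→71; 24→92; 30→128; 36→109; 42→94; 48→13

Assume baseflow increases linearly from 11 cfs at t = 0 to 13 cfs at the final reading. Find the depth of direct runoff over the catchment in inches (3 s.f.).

Direct runoff: 0.00, 3.75, 20.50, 59.25, 80.00, 115.75, 96.50, 81.25, 0.00 cfs; ΣQ_DR = 457.0 cfs.
V = ΣQ_DR · Δt = 457.0 × 21600 s = 9.871 × 10^6 ft³.
Over A = 1.87 mi², depth = V / A = 2.27 in.

d ≈ 2.27 in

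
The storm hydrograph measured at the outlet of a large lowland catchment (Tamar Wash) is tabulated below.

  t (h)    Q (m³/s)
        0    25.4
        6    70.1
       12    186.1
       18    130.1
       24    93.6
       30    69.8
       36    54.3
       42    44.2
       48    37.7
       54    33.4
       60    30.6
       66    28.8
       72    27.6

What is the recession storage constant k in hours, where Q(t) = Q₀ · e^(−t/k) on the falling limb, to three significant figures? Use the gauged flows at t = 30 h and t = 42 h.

k ≈ 26.3 h

On the falling limb, Q drops from 69.8 to 44.2 m³/s between t = 30 h and t = 42 h (Δt = 12 h).
k = −Δt / ln(Q₂/Q₁) = −12 / ln(44.2/69.8) = 26.3 h.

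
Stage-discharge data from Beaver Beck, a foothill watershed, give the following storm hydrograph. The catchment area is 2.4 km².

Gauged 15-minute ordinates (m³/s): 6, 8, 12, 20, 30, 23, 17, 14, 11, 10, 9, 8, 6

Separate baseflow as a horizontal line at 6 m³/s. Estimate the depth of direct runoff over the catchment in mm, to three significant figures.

d ≈ 36.0 mm

Direct runoff: 0.0, 2.0, 6.0, 14.0, 24.0, 17.0, 11.0, 8.0, 5.0, 4.0, 3.0, 2.0, 0.0 m³/s; ΣQ_DR = 96.00 m³/s.
V = ΣQ_DR · Δt = 96.00 × 900 s = 86400 m³.
Over A = 2.4 km², depth = V / A = 36.0 mm.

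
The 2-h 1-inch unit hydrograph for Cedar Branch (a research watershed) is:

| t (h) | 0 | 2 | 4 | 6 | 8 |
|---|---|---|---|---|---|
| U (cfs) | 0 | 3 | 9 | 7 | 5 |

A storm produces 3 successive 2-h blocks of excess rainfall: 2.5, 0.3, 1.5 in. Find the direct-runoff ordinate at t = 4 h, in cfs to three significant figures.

By discrete convolution, Q_j = Σ (P_i / 1 in) · U_{j−i}.
At t = 4 h (j=2): Q = (2.5/1)·9 + (0.3/1)·3 + (1.5/1)·0 = 23.4 cfs.

Q ≈ 23.4 cfs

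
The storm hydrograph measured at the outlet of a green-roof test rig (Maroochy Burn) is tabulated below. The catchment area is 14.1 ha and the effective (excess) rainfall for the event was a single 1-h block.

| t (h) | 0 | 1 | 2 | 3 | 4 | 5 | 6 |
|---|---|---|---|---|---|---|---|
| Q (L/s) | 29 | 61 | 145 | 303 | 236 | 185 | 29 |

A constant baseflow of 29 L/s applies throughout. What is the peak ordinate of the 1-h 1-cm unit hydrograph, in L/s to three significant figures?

Direct runoff: 0.0, 32.0, 116.0, 274.0, 207.0, 156.0, 0.0 L/s; ΣQ_DR = 785.0 L/s, peak = 274.0 L/s.
Runoff depth d = ΣQ_DR·Δt / A = 785.0 × 3600 / (14.1 ha) = 20.04 mm.
The 1-cm UH is the DRH scaled by (10 mm)/d, so U_p = 274.0 × 10/20.04 = 137 L/s.

U_p ≈ 137 L/s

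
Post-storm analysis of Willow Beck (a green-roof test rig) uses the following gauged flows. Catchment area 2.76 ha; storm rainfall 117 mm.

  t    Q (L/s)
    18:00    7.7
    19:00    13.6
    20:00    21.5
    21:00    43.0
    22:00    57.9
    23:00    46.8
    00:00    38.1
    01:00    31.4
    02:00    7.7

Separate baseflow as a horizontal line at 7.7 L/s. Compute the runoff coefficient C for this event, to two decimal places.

C ≈ 0.22

ΣQ_DR = 198.4 L/s; V = ΣQ_DR·Δt = 7.142 × 10^5 L.
Runoff depth d = V / A = 25.88 mm.
C = d / P = 25.88 / 117 = 0.22.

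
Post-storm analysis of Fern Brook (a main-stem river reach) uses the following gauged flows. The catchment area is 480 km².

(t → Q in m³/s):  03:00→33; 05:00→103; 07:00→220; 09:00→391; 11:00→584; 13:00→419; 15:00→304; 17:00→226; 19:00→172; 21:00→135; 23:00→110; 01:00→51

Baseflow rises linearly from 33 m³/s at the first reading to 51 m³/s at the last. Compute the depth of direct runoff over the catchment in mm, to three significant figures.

d ≈ 33.7 mm

Direct runoff: 0.00, 68.36, 183.73, 353.09, 544.45, 377.82, 261.18, 181.55, 125.91, 87.27, 60.64, 0.00 m³/s; ΣQ_DR = 2244 m³/s.
V = ΣQ_DR · Δt = 2244 × 7200 s = 1.616 × 10^7 m³.
Over A = 480 km², depth = V / A = 33.7 mm.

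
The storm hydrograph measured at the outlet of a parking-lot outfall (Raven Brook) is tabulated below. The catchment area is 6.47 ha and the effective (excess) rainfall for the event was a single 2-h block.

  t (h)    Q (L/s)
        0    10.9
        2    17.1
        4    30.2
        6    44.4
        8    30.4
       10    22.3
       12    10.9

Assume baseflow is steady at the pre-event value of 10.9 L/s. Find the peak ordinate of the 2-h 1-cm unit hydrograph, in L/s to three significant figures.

Direct runoff: 0.0, 6.2, 19.3, 33.5, 19.5, 11.4, 0.0 L/s; ΣQ_DR = 89.90 L/s, peak = 33.5 L/s.
Runoff depth d = ΣQ_DR·Δt / A = 89.90 × 7200 / (6.47 ha) = 10.00 mm.
The 1-cm UH is the DRH scaled by (10 mm)/d, so U_p = 33.5 × 10/10.00 = 33.5 L/s.

U_p ≈ 33.5 L/s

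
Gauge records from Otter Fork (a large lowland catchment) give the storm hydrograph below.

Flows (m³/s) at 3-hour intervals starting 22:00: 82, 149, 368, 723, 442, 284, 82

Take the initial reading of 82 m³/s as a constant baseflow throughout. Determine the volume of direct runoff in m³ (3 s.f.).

V ≈ 1.68 × 10^7 m³

Direct-runoff ordinates (Q − Q_b): 0.0, 67.0, 286.0, 641.0, 360.0, 202.0, 0.0 m³/s.
ΣQ_DR = 1556 m³/s.
With Δt = 3 h = 10800 s, V = ΣQ_DR · Δt = 1556 × 10800 = 1.68 × 10^7 m³.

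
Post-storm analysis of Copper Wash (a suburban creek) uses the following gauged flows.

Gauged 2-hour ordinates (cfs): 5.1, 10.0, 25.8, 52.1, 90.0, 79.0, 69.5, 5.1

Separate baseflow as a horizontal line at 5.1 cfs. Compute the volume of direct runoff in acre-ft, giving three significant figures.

Direct-runoff ordinates (Q − Q_b): 0.0, 4.9, 20.7, 47.0, 84.9, 73.9, 64.4, 0.0 cfs.
ΣQ_DR = 295.8 cfs.
With Δt = 2 h = 7200 s, V = ΣQ_DR · Δt = 295.8 × 7200 = 2.13 × 10^6 ft³ = 48.9 acre-ft.

V ≈ 48.9 acre-ft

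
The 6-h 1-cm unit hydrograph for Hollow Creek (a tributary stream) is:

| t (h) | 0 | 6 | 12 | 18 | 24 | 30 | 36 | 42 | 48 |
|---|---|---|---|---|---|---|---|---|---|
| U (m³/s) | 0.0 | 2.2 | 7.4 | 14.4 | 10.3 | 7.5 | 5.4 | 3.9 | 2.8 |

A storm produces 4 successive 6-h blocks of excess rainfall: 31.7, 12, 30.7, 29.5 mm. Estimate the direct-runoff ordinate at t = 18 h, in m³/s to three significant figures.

Q ≈ 61.3 m³/s

By discrete convolution, Q_j = Σ (P_i / 10 mm) · U_{j−i}.
At t = 18 h (j=3): Q = (31.7/10)·14.4 + (12/10)·7.4 + (30.7/10)·2.2 + (29.5/10)·0.0 = 61.3 m³/s.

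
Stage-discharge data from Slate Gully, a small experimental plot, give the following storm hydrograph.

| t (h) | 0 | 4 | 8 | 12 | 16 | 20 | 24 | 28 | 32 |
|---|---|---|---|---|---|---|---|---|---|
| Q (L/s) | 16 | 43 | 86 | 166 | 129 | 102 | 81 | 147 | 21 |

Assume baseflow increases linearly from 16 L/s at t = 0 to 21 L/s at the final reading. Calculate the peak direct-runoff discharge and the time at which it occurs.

Q_p = 148.12 L/s at t = 12 h

Subtracting baseflow gives direct-runoff ordinates: 0.00, 26.38, 68.75, 148.12, 110.50, 82.88, 61.25, 126.62, 0.00 L/s.
The maximum is 148.12 L/s, occurring at the reading for t = 12 h.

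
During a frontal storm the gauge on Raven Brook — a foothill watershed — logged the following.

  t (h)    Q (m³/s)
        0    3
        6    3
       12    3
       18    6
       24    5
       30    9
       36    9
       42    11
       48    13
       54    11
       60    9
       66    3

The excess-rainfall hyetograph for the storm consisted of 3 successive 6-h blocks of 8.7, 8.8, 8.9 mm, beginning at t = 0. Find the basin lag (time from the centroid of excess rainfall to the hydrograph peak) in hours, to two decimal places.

Centroid of excess rainfall: t_c = Σ P_i·t̄_i / ΣP_i = 9.0455 h (block centres at 3, 9, 15 h).
Hydrograph peak occurs at t = 48 h, so basin lag t_L = 48 − 9.0455 = 38.95 h.

t_L ≈ 38.95 h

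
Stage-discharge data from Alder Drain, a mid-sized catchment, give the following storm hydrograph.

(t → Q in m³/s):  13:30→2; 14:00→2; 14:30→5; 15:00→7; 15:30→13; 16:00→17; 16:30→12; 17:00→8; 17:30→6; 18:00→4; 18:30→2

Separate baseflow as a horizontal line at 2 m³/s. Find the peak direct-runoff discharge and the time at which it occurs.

Q_p = 15.0 m³/s at t = 16:00

Subtracting baseflow gives direct-runoff ordinates: 0.0, 0.0, 3.0, 5.0, 11.0, 15.0, 10.0, 6.0, 4.0, 2.0, 0.0 m³/s.
The maximum is 15.0 m³/s, occurring at the reading for t = 16:00.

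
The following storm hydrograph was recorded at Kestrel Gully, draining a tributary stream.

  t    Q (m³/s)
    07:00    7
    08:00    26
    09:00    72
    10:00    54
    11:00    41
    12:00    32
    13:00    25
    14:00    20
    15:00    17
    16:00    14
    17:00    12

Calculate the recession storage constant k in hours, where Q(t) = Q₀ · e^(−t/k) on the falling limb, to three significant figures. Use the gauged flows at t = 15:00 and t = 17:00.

k ≈ 5.74 h

On the falling limb, Q drops from 17 to 12 m³/s between t = 15:00 and t = 17:00 (Δt = 2 h).
k = −Δt / ln(Q₂/Q₁) = −2 / ln(12/17) = 5.74 h.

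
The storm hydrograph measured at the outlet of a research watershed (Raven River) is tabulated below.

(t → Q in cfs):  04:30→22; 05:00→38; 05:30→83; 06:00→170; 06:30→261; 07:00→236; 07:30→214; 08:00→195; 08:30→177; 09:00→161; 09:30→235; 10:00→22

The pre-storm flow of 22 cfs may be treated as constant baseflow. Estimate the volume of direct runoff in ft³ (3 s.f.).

Direct-runoff ordinates (Q − Q_b): 0.0, 16.0, 61.0, 148.0, 239.0, 214.0, 192.0, 173.0, 155.0, 139.0, 213.0, 0.0 cfs.
ΣQ_DR = 1550 cfs.
With Δt = 0.5 h = 1800 s, V = ΣQ_DR · Δt = 1550 × 1800 = 2.79 × 10^6 ft³.

V ≈ 2.79 × 10^6 ft³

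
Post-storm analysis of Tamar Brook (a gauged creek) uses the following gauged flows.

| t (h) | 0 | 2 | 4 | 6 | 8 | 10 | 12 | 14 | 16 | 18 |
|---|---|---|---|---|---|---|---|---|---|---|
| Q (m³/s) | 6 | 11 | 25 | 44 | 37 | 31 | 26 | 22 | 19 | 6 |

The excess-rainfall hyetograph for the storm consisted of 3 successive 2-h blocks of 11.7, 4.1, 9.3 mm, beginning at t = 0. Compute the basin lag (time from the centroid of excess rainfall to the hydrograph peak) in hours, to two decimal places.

t_L ≈ 3.19 h

Centroid of excess rainfall: t_c = Σ P_i·t̄_i / ΣP_i = 2.8088 h (block centres at 1, 3, 5 h).
Hydrograph peak occurs at t = 6 h, so basin lag t_L = 6 − 2.8088 = 3.19 h.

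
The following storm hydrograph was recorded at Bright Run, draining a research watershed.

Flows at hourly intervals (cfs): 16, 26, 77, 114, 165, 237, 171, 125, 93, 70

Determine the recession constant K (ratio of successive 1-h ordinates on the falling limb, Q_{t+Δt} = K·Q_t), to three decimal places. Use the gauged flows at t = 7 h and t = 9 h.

K ≈ 0.748

Using the recession-limb readings at t = 7 h and t = 9 h: Q falls from 125 to 70 cfs over 2 intervals.
K = (Q₂/Q₁)^(1/2) = (70/125)^(1/2) = 0.748.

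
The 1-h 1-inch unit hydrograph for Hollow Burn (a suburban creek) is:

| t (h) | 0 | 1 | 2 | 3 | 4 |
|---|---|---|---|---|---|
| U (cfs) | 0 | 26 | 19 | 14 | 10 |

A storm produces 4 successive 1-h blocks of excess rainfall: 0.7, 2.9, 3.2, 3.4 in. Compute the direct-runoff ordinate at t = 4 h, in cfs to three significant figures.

By discrete convolution, Q_j = Σ (P_i / 1 in) · U_{j−i}.
At t = 4 h (j=4): Q = (0.7/1)·10 + (2.9/1)·14 + (3.2/1)·19 + (3.4/1)·26 = 197 cfs.

Q ≈ 197 cfs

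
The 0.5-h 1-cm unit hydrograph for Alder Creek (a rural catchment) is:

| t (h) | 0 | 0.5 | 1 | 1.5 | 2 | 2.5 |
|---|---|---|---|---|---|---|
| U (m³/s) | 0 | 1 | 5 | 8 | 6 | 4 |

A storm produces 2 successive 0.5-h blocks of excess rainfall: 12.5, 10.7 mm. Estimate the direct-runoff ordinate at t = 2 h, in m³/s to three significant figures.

By discrete convolution, Q_j = Σ (P_i / 10 mm) · U_{j−i}.
At t = 2 h (j=4): Q = (12.5/10)·6 + (10.7/10)·8 = 16.1 m³/s.

Q ≈ 16.1 m³/s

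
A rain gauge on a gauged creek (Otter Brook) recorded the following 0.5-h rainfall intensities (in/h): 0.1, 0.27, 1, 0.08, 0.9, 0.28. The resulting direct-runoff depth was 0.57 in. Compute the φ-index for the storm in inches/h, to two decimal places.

Only the 2 blocks with intensity above φ contribute runoff: 1, 0.9 in/h.
Σ(I−φ)·Δt = d  ⇒  (1+0.9 − 2φ)·0.5 = 0.57
φ = (1.900 − 0.57/0.5) / 2 = 0.38 in/h.

φ ≈ 0.38 in/h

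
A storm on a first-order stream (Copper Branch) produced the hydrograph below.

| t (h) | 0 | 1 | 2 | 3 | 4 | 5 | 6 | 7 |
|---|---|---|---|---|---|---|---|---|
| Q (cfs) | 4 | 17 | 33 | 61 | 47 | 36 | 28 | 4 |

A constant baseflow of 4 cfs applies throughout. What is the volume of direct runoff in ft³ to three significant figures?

Direct-runoff ordinates (Q − Q_b): 0.0, 13.0, 29.0, 57.0, 43.0, 32.0, 24.0, 0.0 cfs.
ΣQ_DR = 198.0 cfs.
With Δt = 1 h = 3600 s, V = ΣQ_DR · Δt = 198.0 × 3600 = 7.13 × 10^5 ft³.

V ≈ 7.13 × 10^5 ft³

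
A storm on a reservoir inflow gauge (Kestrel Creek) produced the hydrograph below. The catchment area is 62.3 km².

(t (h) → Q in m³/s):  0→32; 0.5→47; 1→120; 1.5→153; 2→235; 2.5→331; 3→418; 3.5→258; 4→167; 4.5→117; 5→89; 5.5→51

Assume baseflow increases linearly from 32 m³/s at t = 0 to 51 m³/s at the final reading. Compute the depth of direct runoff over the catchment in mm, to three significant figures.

Direct runoff: 0.00, 13.27, 84.55, 115.82, 196.09, 290.36, 375.64, 213.91, 121.18, 69.45, 39.73, 0.00 m³/s; ΣQ_DR = 1520 m³/s.
V = ΣQ_DR · Δt = 1520 × 1800 s = 2.736 × 10^6 m³.
Over A = 62.3 km², depth = V / A = 43.9 mm.

d ≈ 43.9 mm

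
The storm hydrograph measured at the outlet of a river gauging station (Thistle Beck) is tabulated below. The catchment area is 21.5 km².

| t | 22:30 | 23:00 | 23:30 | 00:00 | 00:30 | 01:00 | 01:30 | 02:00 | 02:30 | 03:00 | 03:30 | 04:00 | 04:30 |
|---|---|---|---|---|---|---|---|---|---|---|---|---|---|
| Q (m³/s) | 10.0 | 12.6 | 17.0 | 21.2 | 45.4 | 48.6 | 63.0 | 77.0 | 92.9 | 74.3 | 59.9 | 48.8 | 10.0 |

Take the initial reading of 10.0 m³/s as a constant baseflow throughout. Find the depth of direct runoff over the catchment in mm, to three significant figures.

d ≈ 37.7 mm

Direct runoff: 0.0, 2.6, 7.0, 11.2, 35.4, 38.6, 53.0, 67.0, 82.9, 64.3, 49.9, 38.8, 0.0 m³/s; ΣQ_DR = 450.7 m³/s.
V = ΣQ_DR · Δt = 450.7 × 1800 s = 8.113 × 10^5 m³.
Over A = 21.5 km², depth = V / A = 37.7 mm.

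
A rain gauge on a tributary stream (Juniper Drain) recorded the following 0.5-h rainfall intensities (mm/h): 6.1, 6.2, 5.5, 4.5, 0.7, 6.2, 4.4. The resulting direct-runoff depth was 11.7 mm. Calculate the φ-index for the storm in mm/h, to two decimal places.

Only the 6 blocks with intensity above φ contribute runoff: 6.1, 6.2, 5.5, 4.5, 6.2, 4.4 mm/h.
Σ(I−φ)·Δt = d  ⇒  (6.1+6.2+5.5+4.5+6.2+4.4 − 6φ)·0.5 = 11.7
φ = (32.90 − 11.7/0.5) / 6 = 1.58 mm/h.

φ ≈ 1.58 mm/h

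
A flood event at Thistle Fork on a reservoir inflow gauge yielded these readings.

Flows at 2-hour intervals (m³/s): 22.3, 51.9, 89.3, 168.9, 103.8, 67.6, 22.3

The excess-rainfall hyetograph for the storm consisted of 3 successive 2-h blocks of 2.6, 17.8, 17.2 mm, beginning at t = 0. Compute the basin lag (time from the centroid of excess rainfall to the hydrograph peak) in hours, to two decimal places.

t_L ≈ 2.22 h

Centroid of excess rainfall: t_c = Σ P_i·t̄_i / ΣP_i = 3.7766 h (block centres at 1, 3, 5 h).
Hydrograph peak occurs at t = 6 h, so basin lag t_L = 6 − 3.7766 = 2.22 h.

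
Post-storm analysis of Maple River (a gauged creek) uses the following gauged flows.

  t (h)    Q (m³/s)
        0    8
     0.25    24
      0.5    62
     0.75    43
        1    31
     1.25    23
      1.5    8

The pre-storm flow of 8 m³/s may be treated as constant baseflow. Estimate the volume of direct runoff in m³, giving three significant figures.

Direct-runoff ordinates (Q − Q_b): 0.0, 16.0, 54.0, 35.0, 23.0, 15.0, 0.0 m³/s.
ΣQ_DR = 143.0 m³/s.
With Δt = 0.25 h = 900 s, V = ΣQ_DR · Δt = 143.0 × 900 = 1.29 × 10^5 m³.

V ≈ 1.29 × 10^5 m³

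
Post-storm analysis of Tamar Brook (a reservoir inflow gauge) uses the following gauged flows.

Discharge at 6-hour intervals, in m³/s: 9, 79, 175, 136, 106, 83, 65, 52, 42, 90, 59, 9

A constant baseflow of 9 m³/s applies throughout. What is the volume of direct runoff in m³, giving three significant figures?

Direct-runoff ordinates (Q − Q_b): 0.0, 70.0, 166.0, 127.0, 97.0, 74.0, 56.0, 43.0, 33.0, 81.0, 50.0, 0.0 m³/s.
ΣQ_DR = 797.0 m³/s.
With Δt = 6 h = 21600 s, V = ΣQ_DR · Δt = 797.0 × 21600 = 1.72 × 10^7 m³.

V ≈ 1.72 × 10^7 m³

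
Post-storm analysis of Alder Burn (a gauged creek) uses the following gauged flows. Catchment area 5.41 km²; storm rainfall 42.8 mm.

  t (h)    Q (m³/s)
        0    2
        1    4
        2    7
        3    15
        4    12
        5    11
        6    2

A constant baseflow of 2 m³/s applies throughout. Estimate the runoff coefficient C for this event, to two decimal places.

ΣQ_DR = 39.00 m³/s; V = ΣQ_DR·Δt = 1.404 × 10^5 m³.
Runoff depth d = V / A = 25.95 mm.
C = d / P = 25.95 / 42.8 = 0.61.

C ≈ 0.61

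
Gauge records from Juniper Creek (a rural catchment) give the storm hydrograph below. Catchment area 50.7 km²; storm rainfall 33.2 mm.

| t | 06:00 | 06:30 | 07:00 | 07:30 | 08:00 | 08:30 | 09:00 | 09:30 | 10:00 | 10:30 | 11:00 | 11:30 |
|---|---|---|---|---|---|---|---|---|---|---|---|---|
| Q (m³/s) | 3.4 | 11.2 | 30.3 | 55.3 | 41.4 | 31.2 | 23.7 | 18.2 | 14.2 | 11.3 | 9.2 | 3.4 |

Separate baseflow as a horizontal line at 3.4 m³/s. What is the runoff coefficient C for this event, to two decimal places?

ΣQ_DR = 212.0 m³/s; V = ΣQ_DR·Δt = 3.816 × 10^5 m³.
Runoff depth d = V / A = 7.527 mm.
C = d / P = 7.527 / 33.2 = 0.23.

C ≈ 0.23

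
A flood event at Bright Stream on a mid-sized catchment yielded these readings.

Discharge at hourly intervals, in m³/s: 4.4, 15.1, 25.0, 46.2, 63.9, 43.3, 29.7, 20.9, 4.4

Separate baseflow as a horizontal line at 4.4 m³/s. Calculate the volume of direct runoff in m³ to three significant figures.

V ≈ 7.68 × 10^5 m³

Direct-runoff ordinates (Q − Q_b): 0.0, 10.7, 20.6, 41.8, 59.5, 38.9, 25.3, 16.5, 0.0 m³/s.
ΣQ_DR = 213.3 m³/s.
With Δt = 1 h = 3600 s, V = ΣQ_DR · Δt = 213.3 × 3600 = 7.68 × 10^5 m³.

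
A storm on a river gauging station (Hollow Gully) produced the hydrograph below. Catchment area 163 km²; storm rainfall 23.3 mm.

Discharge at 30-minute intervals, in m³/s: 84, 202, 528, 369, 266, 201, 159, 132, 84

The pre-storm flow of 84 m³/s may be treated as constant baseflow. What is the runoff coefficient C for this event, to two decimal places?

ΣQ_DR = 1269 m³/s; V = ΣQ_DR·Δt = 2.284 × 10^6 m³.
Runoff depth d = V / A = 14.01 mm.
C = d / P = 14.01 / 23.3 = 0.60.

C ≈ 0.60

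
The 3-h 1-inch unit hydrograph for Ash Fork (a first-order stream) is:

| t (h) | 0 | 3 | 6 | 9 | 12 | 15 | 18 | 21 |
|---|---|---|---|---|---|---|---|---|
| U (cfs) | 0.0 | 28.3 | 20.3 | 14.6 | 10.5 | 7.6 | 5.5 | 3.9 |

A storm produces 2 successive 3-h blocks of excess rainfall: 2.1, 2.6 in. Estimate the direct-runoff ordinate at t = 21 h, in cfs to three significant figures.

Q ≈ 22.5 cfs

By discrete convolution, Q_j = Σ (P_i / 1 in) · U_{j−i}.
At t = 21 h (j=7): Q = (2.1/1)·3.9 + (2.6/1)·5.5 = 22.5 cfs.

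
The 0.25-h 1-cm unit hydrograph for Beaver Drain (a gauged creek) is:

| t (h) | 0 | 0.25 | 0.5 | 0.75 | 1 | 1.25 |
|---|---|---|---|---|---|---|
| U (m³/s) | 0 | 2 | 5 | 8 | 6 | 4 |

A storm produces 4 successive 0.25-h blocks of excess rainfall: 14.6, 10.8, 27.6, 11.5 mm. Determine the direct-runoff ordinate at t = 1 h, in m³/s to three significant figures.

Q ≈ 33.5 m³/s

By discrete convolution, Q_j = Σ (P_i / 10 mm) · U_{j−i}.
At t = 1 h (j=4): Q = (14.6/10)·6 + (10.8/10)·8 + (27.6/10)·5 + (11.5/10)·2 = 33.5 m³/s.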